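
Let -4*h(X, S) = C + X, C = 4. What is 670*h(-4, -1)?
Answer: 0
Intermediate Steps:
h(X, S) = -1 - X/4 (h(X, S) = -(4 + X)/4 = -1 - X/4)
670*h(-4, -1) = 670*(-1 - ¼*(-4)) = 670*(-1 + 1) = 670*0 = 0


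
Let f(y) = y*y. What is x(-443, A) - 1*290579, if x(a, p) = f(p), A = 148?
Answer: -268675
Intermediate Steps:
f(y) = y²
x(a, p) = p²
x(-443, A) - 1*290579 = 148² - 1*290579 = 21904 - 290579 = -268675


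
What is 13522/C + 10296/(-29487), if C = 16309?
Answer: 76935250/160301161 ≈ 0.47994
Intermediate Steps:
13522/C + 10296/(-29487) = 13522/16309 + 10296/(-29487) = 13522*(1/16309) + 10296*(-1/29487) = 13522/16309 - 3432/9829 = 76935250/160301161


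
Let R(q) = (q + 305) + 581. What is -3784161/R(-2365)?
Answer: 1261387/493 ≈ 2558.6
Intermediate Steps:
R(q) = 886 + q (R(q) = (305 + q) + 581 = 886 + q)
-3784161/R(-2365) = -3784161/(886 - 2365) = -3784161/(-1479) = -3784161*(-1/1479) = 1261387/493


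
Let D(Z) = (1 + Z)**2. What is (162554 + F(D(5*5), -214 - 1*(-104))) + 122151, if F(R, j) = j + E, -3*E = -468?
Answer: 284751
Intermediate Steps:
E = 156 (E = -1/3*(-468) = 156)
F(R, j) = 156 + j (F(R, j) = j + 156 = 156 + j)
(162554 + F(D(5*5), -214 - 1*(-104))) + 122151 = (162554 + (156 + (-214 - 1*(-104)))) + 122151 = (162554 + (156 + (-214 + 104))) + 122151 = (162554 + (156 - 110)) + 122151 = (162554 + 46) + 122151 = 162600 + 122151 = 284751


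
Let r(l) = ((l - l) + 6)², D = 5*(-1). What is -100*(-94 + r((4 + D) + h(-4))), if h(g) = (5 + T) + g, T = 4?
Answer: 5800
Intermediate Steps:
h(g) = 9 + g (h(g) = (5 + 4) + g = 9 + g)
D = -5
r(l) = 36 (r(l) = (0 + 6)² = 6² = 36)
-100*(-94 + r((4 + D) + h(-4))) = -100*(-94 + 36) = -100*(-58) = 5800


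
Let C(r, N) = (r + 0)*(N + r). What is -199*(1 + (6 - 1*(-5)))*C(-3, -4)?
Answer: -50148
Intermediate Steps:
C(r, N) = r*(N + r)
-199*(1 + (6 - 1*(-5)))*C(-3, -4) = -199*(1 + (6 - 1*(-5)))*(-3*(-4 - 3)) = -199*(1 + (6 + 5))*(-3*(-7)) = -199*(1 + 11)*21 = -2388*21 = -199*252 = -50148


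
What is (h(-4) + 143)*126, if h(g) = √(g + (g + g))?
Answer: 18018 + 252*I*√3 ≈ 18018.0 + 436.48*I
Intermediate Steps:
h(g) = √3*√g (h(g) = √(g + 2*g) = √(3*g) = √3*√g)
(h(-4) + 143)*126 = (√3*√(-4) + 143)*126 = (√3*(2*I) + 143)*126 = (2*I*√3 + 143)*126 = (143 + 2*I*√3)*126 = 18018 + 252*I*√3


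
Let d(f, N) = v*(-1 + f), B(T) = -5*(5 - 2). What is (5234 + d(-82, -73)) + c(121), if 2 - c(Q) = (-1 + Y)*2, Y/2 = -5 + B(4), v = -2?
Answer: 5484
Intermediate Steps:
B(T) = -15 (B(T) = -5*3 = -15)
Y = -40 (Y = 2*(-5 - 15) = 2*(-20) = -40)
c(Q) = 84 (c(Q) = 2 - (-1 - 40)*2 = 2 - (-41)*2 = 2 - 1*(-82) = 2 + 82 = 84)
d(f, N) = 2 - 2*f (d(f, N) = -2*(-1 + f) = 2 - 2*f)
(5234 + d(-82, -73)) + c(121) = (5234 + (2 - 2*(-82))) + 84 = (5234 + (2 + 164)) + 84 = (5234 + 166) + 84 = 5400 + 84 = 5484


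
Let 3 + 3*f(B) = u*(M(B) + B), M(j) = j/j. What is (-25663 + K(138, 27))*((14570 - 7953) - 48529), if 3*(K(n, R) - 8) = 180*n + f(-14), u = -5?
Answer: 6551390456/9 ≈ 7.2793e+8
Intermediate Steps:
M(j) = 1
f(B) = -8/3 - 5*B/3 (f(B) = -1 + (-5*(1 + B))/3 = -1 + (-5 - 5*B)/3 = -1 + (-5/3 - 5*B/3) = -8/3 - 5*B/3)
K(n, R) = 134/9 + 60*n (K(n, R) = 8 + (180*n + (-8/3 - 5/3*(-14)))/3 = 8 + (180*n + (-8/3 + 70/3))/3 = 8 + (180*n + 62/3)/3 = 8 + (62/3 + 180*n)/3 = 8 + (62/9 + 60*n) = 134/9 + 60*n)
(-25663 + K(138, 27))*((14570 - 7953) - 48529) = (-25663 + (134/9 + 60*138))*((14570 - 7953) - 48529) = (-25663 + (134/9 + 8280))*(6617 - 48529) = (-25663 + 74654/9)*(-41912) = -156313/9*(-41912) = 6551390456/9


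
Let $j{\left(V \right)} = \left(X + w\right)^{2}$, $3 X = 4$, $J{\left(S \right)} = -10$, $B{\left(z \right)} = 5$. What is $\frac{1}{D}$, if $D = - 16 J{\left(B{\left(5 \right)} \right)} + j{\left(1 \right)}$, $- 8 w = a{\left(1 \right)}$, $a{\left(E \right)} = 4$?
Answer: $\frac{36}{5785} \approx 0.006223$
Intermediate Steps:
$w = - \frac{1}{2}$ ($w = \left(- \frac{1}{8}\right) 4 = - \frac{1}{2} \approx -0.5$)
$X = \frac{4}{3}$ ($X = \frac{1}{3} \cdot 4 = \frac{4}{3} \approx 1.3333$)
$j{\left(V \right)} = \frac{25}{36}$ ($j{\left(V \right)} = \left(\frac{4}{3} - \frac{1}{2}\right)^{2} = \left(\frac{5}{6}\right)^{2} = \frac{25}{36}$)
$D = \frac{5785}{36}$ ($D = \left(-16\right) \left(-10\right) + \frac{25}{36} = 160 + \frac{25}{36} = \frac{5785}{36} \approx 160.69$)
$\frac{1}{D} = \frac{1}{\frac{5785}{36}} = \frac{36}{5785}$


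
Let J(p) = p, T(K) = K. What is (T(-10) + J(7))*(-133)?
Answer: 399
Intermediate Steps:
(T(-10) + J(7))*(-133) = (-10 + 7)*(-133) = -3*(-133) = 399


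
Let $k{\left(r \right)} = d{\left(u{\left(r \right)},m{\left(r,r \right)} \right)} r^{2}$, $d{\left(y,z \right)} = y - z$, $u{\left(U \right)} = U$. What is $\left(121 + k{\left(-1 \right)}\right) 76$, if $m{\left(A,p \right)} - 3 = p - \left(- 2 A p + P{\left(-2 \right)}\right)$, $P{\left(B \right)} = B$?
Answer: $8664$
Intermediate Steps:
$m{\left(A,p \right)} = 5 + p + 2 A p$ ($m{\left(A,p \right)} = 3 - \left(-2 - p + - 2 A p\right) = 3 - \left(-2 - p - 2 A p\right) = 3 + \left(p + \left(2 + 2 A p\right)\right) = 3 + \left(2 + p + 2 A p\right) = 5 + p + 2 A p$)
$k{\left(r \right)} = r^{2} \left(-5 - 2 r^{2}\right)$ ($k{\left(r \right)} = \left(r - \left(5 + r + 2 r r\right)\right) r^{2} = \left(r - \left(5 + r + 2 r^{2}\right)\right) r^{2} = \left(-5 - 2 r^{2}\right) r^{2} = r^{2} \left(-5 - 2 r^{2}\right)$)
$\left(121 + k{\left(-1 \right)}\right) 76 = \left(121 + \left(-1\right)^{2} \left(-5 - 2 \left(-1\right)^{2}\right)\right) 76 = \left(121 + 1 \left(-5 - 2\right)\right) 76 = \left(121 + 1 \left(-7\right)\right) 76 = \left(121 - 7\right) 76 = 114 \cdot 76 = 8664$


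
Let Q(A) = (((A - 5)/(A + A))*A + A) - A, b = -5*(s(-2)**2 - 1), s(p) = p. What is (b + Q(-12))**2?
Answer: 2209/4 ≈ 552.25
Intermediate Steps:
b = -15 (b = -5*((-2)**2 - 1) = -5*(4 - 1) = -5*3 = -15)
Q(A) = -5/2 + A/2 (Q(A) = (((-5 + A)/((2*A)))*A + A) - A = (((-5 + A)*(1/(2*A)))*A + A) - A = (((-5 + A)/(2*A))*A + A) - A = ((-5/2 + A/2) + A) - A = (-5/2 + 3*A/2) - A = -5/2 + A/2)
(b + Q(-12))**2 = (-15 + (-5/2 + (1/2)*(-12)))**2 = (-15 + (-5/2 - 6))**2 = (-15 - 17/2)**2 = (-47/2)**2 = 2209/4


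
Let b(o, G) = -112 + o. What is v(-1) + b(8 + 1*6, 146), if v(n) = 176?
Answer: 78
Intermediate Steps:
v(-1) + b(8 + 1*6, 146) = 176 + (-112 + (8 + 1*6)) = 176 + (-112 + (8 + 6)) = 176 + (-112 + 14) = 176 - 98 = 78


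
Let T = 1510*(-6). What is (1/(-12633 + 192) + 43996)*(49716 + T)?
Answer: 674340417520/377 ≈ 1.7887e+9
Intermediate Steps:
T = -9060
(1/(-12633 + 192) + 43996)*(49716 + T) = (1/(-12633 + 192) + 43996)*(49716 - 9060) = (1/(-12441) + 43996)*40656 = (-1/12441 + 43996)*40656 = (547354235/12441)*40656 = 674340417520/377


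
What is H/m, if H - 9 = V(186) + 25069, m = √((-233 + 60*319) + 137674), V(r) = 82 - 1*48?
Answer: 25112*√156581/156581 ≈ 63.462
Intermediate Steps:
V(r) = 34 (V(r) = 82 - 48 = 34)
m = √156581 (m = √((-233 + 19140) + 137674) = √(18907 + 137674) = √156581 ≈ 395.70)
H = 25112 (H = 9 + (34 + 25069) = 9 + 25103 = 25112)
H/m = 25112/(√156581) = 25112*(√156581/156581) = 25112*√156581/156581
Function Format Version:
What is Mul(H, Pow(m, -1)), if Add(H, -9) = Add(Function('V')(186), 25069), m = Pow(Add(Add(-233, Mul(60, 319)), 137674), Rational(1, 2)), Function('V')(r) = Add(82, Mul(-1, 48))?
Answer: Mul(Rational(25112, 156581), Pow(156581, Rational(1, 2))) ≈ 63.462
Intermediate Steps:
Function('V')(r) = 34 (Function('V')(r) = Add(82, -48) = 34)
m = Pow(156581, Rational(1, 2)) (m = Pow(Add(Add(-233, 19140), 137674), Rational(1, 2)) = Pow(Add(18907, 137674), Rational(1, 2)) = Pow(156581, Rational(1, 2)) ≈ 395.70)
H = 25112 (H = Add(9, Add(34, 25069)) = Add(9, 25103) = 25112)
Mul(H, Pow(m, -1)) = Mul(25112, Pow(Pow(156581, Rational(1, 2)), -1)) = Mul(25112, Mul(Rational(1, 156581), Pow(156581, Rational(1, 2)))) = Mul(Rational(25112, 156581), Pow(156581, Rational(1, 2)))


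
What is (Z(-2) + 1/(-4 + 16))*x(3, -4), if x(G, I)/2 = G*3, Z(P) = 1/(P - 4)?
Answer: -3/2 ≈ -1.5000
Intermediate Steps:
Z(P) = 1/(-4 + P)
x(G, I) = 6*G (x(G, I) = 2*(G*3) = 2*(3*G) = 6*G)
(Z(-2) + 1/(-4 + 16))*x(3, -4) = (1/(-4 - 2) + 1/(-4 + 16))*(6*3) = (1/(-6) + 1/12)*18 = (-⅙ + 1/12)*18 = -1/12*18 = -3/2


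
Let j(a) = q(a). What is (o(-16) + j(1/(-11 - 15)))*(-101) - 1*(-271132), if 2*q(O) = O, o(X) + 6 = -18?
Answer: 14225013/52 ≈ 2.7356e+5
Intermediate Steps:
o(X) = -24 (o(X) = -6 - 18 = -24)
q(O) = O/2
j(a) = a/2
(o(-16) + j(1/(-11 - 15)))*(-101) - 1*(-271132) = (-24 + 1/(2*(-11 - 15)))*(-101) - 1*(-271132) = (-24 + (½)/(-26))*(-101) + 271132 = (-24 + (½)*(-1/26))*(-101) + 271132 = (-24 - 1/52)*(-101) + 271132 = -1249/52*(-101) + 271132 = 126149/52 + 271132 = 14225013/52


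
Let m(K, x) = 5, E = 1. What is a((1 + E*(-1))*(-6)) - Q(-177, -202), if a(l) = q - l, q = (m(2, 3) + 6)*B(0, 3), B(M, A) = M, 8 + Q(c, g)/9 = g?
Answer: 1890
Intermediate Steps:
Q(c, g) = -72 + 9*g
q = 0 (q = (5 + 6)*0 = 11*0 = 0)
a(l) = -l (a(l) = 0 - l = -l)
a((1 + E*(-1))*(-6)) - Q(-177, -202) = -(1 + 1*(-1))*(-6) - (-72 + 9*(-202)) = -(1 - 1)*(-6) - (-72 - 1818) = -0*(-6) - 1*(-1890) = -1*0 + 1890 = 0 + 1890 = 1890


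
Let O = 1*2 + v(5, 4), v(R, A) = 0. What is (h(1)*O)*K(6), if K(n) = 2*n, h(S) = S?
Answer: 24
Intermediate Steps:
O = 2 (O = 1*2 + 0 = 2 + 0 = 2)
(h(1)*O)*K(6) = (1*2)*(2*6) = 2*12 = 24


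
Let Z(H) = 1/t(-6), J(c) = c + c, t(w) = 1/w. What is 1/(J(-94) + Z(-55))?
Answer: -1/194 ≈ -0.0051546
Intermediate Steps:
t(w) = 1/w
J(c) = 2*c
Z(H) = -6 (Z(H) = 1/(1/(-6)) = 1/(-⅙) = -6)
1/(J(-94) + Z(-55)) = 1/(2*(-94) - 6) = 1/(-188 - 6) = 1/(-194) = -1/194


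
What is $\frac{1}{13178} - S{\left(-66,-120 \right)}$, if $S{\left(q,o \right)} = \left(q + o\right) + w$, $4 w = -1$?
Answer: $\frac{4908807}{26356} \approx 186.25$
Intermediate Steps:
$w = - \frac{1}{4}$ ($w = \frac{1}{4} \left(-1\right) = - \frac{1}{4} \approx -0.25$)
$S{\left(q,o \right)} = - \frac{1}{4} + o + q$ ($S{\left(q,o \right)} = \left(q + o\right) - \frac{1}{4} = \left(o + q\right) - \frac{1}{4} = - \frac{1}{4} + o + q$)
$\frac{1}{13178} - S{\left(-66,-120 \right)} = \frac{1}{13178} - \left(- \frac{1}{4} - 120 - 66\right) = \frac{1}{13178} - - \frac{745}{4} = \frac{1}{13178} + \frac{745}{4} = \frac{4908807}{26356}$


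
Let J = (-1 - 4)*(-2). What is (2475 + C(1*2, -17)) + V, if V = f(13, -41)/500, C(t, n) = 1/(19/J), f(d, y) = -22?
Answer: 11758541/4750 ≈ 2475.5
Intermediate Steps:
J = 10 (J = -5*(-2) = 10)
C(t, n) = 10/19 (C(t, n) = 1/(19/10) = 10/19)
V = -11/250 (V = -22/500 = -22*1/500 = -11/250 ≈ -0.044000)
(2475 + C(1*2, -17)) + V = (2475 + 10/19) - 11/250 = 47035/19 - 11/250 = 11758541/4750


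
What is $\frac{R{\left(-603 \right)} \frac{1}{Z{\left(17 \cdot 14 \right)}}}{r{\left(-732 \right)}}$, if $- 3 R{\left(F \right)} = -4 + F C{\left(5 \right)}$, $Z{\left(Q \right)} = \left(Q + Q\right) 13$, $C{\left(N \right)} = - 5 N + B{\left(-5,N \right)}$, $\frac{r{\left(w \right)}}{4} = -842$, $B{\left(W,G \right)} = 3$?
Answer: $\frac{6631}{31261776} \approx 0.00021211$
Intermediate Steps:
$r{\left(w \right)} = -3368$ ($r{\left(w \right)} = 4 \left(-842\right) = -3368$)
$C{\left(N \right)} = 3 - 5 N$ ($C{\left(N \right)} = - 5 N + 3 = 3 - 5 N$)
$Z{\left(Q \right)} = 26 Q$ ($Z{\left(Q \right)} = 2 Q 13 = 26 Q$)
$R{\left(F \right)} = \frac{4}{3} + \frac{22 F}{3}$ ($R{\left(F \right)} = - \frac{-4 + F \left(3 - 25\right)}{3} = - \frac{-4 + F \left(-22\right)}{3} = - \frac{-4 - 22 F}{3} = \frac{4}{3} + \frac{22 F}{3}$)
$\frac{R{\left(-603 \right)} \frac{1}{Z{\left(17 \cdot 14 \right)}}}{r{\left(-732 \right)}} = \frac{\left(\frac{4}{3} + \frac{22}{3} \left(-603\right)\right) \frac{1}{26 \cdot 17 \cdot 14}}{-3368} = \frac{\frac{4}{3} - 4422}{26 \cdot 238} \left(- \frac{1}{3368}\right) = - \frac{13262}{3 \cdot 6188} \left(- \frac{1}{3368}\right) = \left(- \frac{13262}{3}\right) \frac{1}{6188} \left(- \frac{1}{3368}\right) = \left(- \frac{6631}{9282}\right) \left(- \frac{1}{3368}\right) = \frac{6631}{31261776}$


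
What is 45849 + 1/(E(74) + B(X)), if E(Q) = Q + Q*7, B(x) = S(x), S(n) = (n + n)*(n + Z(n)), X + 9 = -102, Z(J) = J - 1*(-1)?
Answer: 2276586247/49654 ≈ 45849.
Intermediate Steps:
Z(J) = 1 + J (Z(J) = J + 1 = 1 + J)
X = -111 (X = -9 - 102 = -111)
S(n) = 2*n*(1 + 2*n) (S(n) = (n + n)*(n + (1 + n)) = (2*n)*(1 + 2*n) = 2*n*(1 + 2*n))
B(x) = 2*x*(1 + 2*x)
E(Q) = 8*Q (E(Q) = Q + 7*Q = 8*Q)
45849 + 1/(E(74) + B(X)) = 45849 + 1/(8*74 + 2*(-111)*(1 + 2*(-111))) = 45849 + 1/(592 + 2*(-111)*(1 - 222)) = 45849 + 1/(592 + 2*(-111)*(-221)) = 45849 + 1/(592 + 49062) = 45849 + 1/49654 = 2276586247/49654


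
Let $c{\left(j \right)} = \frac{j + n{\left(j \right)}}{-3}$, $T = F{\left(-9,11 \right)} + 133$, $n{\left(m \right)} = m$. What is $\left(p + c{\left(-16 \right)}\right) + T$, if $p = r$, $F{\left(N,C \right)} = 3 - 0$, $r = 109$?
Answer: $\frac{767}{3} \approx 255.67$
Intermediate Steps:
$F{\left(N,C \right)} = 3$ ($F{\left(N,C \right)} = 3 + 0 = 3$)
$p = 109$
$T = 136$ ($T = 3 + 133 = 136$)
$c{\left(j \right)} = - \frac{2 j}{3}$ ($c{\left(j \right)} = \frac{j + j}{-3} = 2 j \left(- \frac{1}{3}\right) = - \frac{2 j}{3}$)
$\left(p + c{\left(-16 \right)}\right) + T = \left(109 - - \frac{32}{3}\right) + 136 = \left(109 + \frac{32}{3}\right) + 136 = \frac{359}{3} + 136 = \frac{767}{3}$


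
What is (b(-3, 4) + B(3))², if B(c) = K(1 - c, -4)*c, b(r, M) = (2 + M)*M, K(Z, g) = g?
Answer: 144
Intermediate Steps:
b(r, M) = M*(2 + M)
B(c) = -4*c
(b(-3, 4) + B(3))² = (4*(2 + 4) - 4*3)² = (4*6 - 12)² = (24 - 12)² = 12² = 144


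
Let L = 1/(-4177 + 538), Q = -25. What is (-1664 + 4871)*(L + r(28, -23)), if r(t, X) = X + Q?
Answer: -186725437/1213 ≈ -1.5394e+5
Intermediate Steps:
r(t, X) = -25 + X (r(t, X) = X - 25 = -25 + X)
L = -1/3639 (L = 1/(-3639) = -1/3639 ≈ -0.00027480)
(-1664 + 4871)*(L + r(28, -23)) = (-1664 + 4871)*(-1/3639 + (-25 - 23)) = 3207*(-1/3639 - 48) = 3207*(-174673/3639) = -186725437/1213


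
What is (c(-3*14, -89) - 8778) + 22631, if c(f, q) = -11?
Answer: 13842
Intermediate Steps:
(c(-3*14, -89) - 8778) + 22631 = (-11 - 8778) + 22631 = -8789 + 22631 = 13842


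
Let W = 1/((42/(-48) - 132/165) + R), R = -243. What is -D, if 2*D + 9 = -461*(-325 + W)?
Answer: -733133816/9787 ≈ -74909.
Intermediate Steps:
W = -40/9787 (W = 1/((42/(-48) - 132/165) - 243) = 1/((42*(-1/48) - 132*1/165) - 243) = 1/((-7/8 - ⅘) - 243) = 1/(-67/40 - 243) = 1/(-9787/40) = -40/9787 ≈ -0.0040871)
D = 733133816/9787 (D = -9/2 + (-461*(-325 - 40/9787))/2 = -9/2 + (-461*(-3180815/9787))/2 = -9/2 + (½)*(1466355715/9787) = -9/2 + 1466355715/19574 = 733133816/9787 ≈ 74909.)
-D = -1*733133816/9787 = -733133816/9787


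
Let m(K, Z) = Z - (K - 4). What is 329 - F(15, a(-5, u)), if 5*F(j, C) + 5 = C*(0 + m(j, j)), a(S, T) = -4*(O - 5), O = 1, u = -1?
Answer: 1586/5 ≈ 317.20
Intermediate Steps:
m(K, Z) = 4 + Z - K (m(K, Z) = Z - (-4 + K) = Z + (4 - K) = 4 + Z - K)
a(S, T) = 16 (a(S, T) = -4*(1 - 5) = -4*(-4) = 16)
F(j, C) = -1 + 4*C/5 (F(j, C) = -1 + (C*(0 + (4 + j - j)))/5 = -1 + (C*(0 + 4))/5 = -1 + (C*4)/5 = -1 + (4*C)/5 = -1 + 4*C/5)
329 - F(15, a(-5, u)) = 329 - (-1 + (⅘)*16) = 329 - (-1 + 64/5) = 329 - 1*59/5 = 329 - 59/5 = 1586/5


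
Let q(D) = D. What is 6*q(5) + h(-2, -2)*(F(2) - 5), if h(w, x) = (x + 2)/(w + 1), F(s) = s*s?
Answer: 30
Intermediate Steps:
F(s) = s**2
h(w, x) = (2 + x)/(1 + w)
6*q(5) + h(-2, -2)*(F(2) - 5) = 6*5 + ((2 - 2)/(1 - 2))*(2**2 - 5) = 30 + (0/(-1))*(4 - 5) = 30 - 1*0*(-1) = 30 + 0*(-1) = 30 + 0 = 30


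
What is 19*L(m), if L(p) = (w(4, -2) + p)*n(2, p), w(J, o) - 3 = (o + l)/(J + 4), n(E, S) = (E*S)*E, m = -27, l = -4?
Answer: 50787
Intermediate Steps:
n(E, S) = S*E**2
w(J, o) = 3 + (-4 + o)/(4 + J) (w(J, o) = 3 + (o - 4)/(J + 4) = 3 + (-4 + o)/(4 + J))
L(p) = 4*p*(9/4 + p) (L(p) = ((8 - 2 + 3*4)/(4 + 4) + p)*(p*2**2) = ((8 - 2 + 12)/8 + p)*(p*4) = ((1/8)*18 + p)*(4*p) = (9/4 + p)*(4*p) = 4*p*(9/4 + p))
19*L(m) = 19*(-27*(9 + 4*(-27))) = 19*(-27*(9 - 108)) = 19*(-27*(-99)) = 19*2673 = 50787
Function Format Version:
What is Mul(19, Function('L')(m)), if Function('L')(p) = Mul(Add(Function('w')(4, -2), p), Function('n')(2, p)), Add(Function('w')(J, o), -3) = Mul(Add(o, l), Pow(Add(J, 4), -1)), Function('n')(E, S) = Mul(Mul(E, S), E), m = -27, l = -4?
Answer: 50787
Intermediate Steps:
Function('n')(E, S) = Mul(S, Pow(E, 2))
Function('w')(J, o) = Add(3, Mul(Pow(Add(4, J), -1), Add(-4, o))) (Function('w')(J, o) = Add(3, Mul(Add(o, -4), Pow(Add(J, 4), -1))) = Add(3, Mul(Add(-4, o), Pow(Add(4, J), -1))) = Add(3, Mul(Pow(Add(4, J), -1), Add(-4, o))))
Function('L')(p) = Mul(4, p, Add(Rational(9, 4), p)) (Function('L')(p) = Mul(Add(Mul(Pow(Add(4, 4), -1), Add(8, -2, Mul(3, 4))), p), Mul(p, Pow(2, 2))) = Mul(Add(Mul(Pow(8, -1), Add(8, -2, 12)), p), Mul(p, 4)) = Mul(Add(Mul(Rational(1, 8), 18), p), Mul(4, p)) = Mul(Add(Rational(9, 4), p), Mul(4, p)) = Mul(4, p, Add(Rational(9, 4), p)))
Mul(19, Function('L')(m)) = Mul(19, Mul(-27, Add(9, Mul(4, -27)))) = Mul(19, Mul(-27, Add(9, -108))) = Mul(19, Mul(-27, -99)) = Mul(19, 2673) = 50787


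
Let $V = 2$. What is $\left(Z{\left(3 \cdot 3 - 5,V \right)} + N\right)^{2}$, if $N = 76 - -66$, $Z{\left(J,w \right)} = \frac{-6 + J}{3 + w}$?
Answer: $\frac{501264}{25} \approx 20051.0$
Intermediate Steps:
$Z{\left(J,w \right)} = \frac{-6 + J}{3 + w}$
$N = 142$ ($N = 76 + 66 = 142$)
$\left(Z{\left(3 \cdot 3 - 5,V \right)} + N\right)^{2} = \left(\frac{-6 + \left(3 \cdot 3 - 5\right)}{3 + 2} + 142\right)^{2} = \left(\frac{-6 + \left(9 - 5\right)}{5} + 142\right)^{2} = \left(\frac{-6 + 4}{5} + 142\right)^{2} = \left(\frac{1}{5} \left(-2\right) + 142\right)^{2} = \left(- \frac{2}{5} + 142\right)^{2} = \left(\frac{708}{5}\right)^{2} = \frac{501264}{25}$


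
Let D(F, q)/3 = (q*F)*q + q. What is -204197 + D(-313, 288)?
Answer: -78087749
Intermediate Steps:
D(F, q) = 3*q + 3*F*q² (D(F, q) = 3*((q*F)*q + q) = 3*((F*q)*q + q) = 3*(F*q² + q) = 3*(q + F*q²) = 3*q + 3*F*q²)
-204197 + D(-313, 288) = -204197 + 3*288*(1 - 313*288) = -204197 + 3*288*(1 - 90144) = -204197 + 3*288*(-90143) = -204197 - 77883552 = -78087749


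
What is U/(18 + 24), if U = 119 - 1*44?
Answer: 25/14 ≈ 1.7857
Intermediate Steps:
U = 75 (U = 119 - 44 = 75)
U/(18 + 24) = 75/(18 + 24) = 75/42 = (1/42)*75 = 25/14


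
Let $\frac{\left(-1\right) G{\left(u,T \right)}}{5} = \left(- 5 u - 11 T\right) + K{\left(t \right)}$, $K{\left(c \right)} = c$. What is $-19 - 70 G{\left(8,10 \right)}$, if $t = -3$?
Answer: $-53569$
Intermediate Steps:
$G{\left(u,T \right)} = 15 + 25 u + 55 T$ ($G{\left(u,T \right)} = - 5 \left(\left(- 5 u - 11 T\right) - 3\right) = - 5 \left(\left(- 11 T - 5 u\right) - 3\right) = - 5 \left(-3 - 11 T - 5 u\right) = 15 + 25 u + 55 T$)
$-19 - 70 G{\left(8,10 \right)} = -19 - 70 \left(15 + 25 \cdot 8 + 55 \cdot 10\right) = -19 - 70 \left(15 + 200 + 550\right) = -19 - 53550 = -53569$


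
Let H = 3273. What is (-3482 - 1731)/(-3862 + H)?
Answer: 5213/589 ≈ 8.8506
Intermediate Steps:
(-3482 - 1731)/(-3862 + H) = (-3482 - 1731)/(-3862 + 3273) = -5213/(-589) = -5213*(-1/589) = 5213/589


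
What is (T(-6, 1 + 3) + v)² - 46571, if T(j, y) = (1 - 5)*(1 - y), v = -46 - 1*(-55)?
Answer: -46130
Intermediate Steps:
v = 9 (v = -46 + 55 = 9)
T(j, y) = -4 + 4*y (T(j, y) = -4*(1 - y) = -4 + 4*y)
(T(-6, 1 + 3) + v)² - 46571 = ((-4 + 4*(1 + 3)) + 9)² - 46571 = ((-4 + 4*4) + 9)² - 46571 = ((-4 + 16) + 9)² - 46571 = (12 + 9)² - 46571 = 21² - 46571 = 441 - 46571 = -46130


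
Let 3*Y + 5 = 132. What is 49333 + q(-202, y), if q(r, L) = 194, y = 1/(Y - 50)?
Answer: 49527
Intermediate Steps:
Y = 127/3 (Y = -5/3 + (⅓)*132 = -5/3 + 44 = 127/3 ≈ 42.333)
y = -3/23 (y = 1/(127/3 - 50) = 1/(-23/3) = -3/23 ≈ -0.13043)
49333 + q(-202, y) = 49333 + 194 = 49527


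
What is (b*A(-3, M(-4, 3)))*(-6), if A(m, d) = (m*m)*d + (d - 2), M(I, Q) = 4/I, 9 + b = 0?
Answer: -648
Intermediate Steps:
b = -9 (b = -9 + 0 = -9)
A(m, d) = -2 + d + d*m² (A(m, d) = m²*d + (-2 + d) = d*m² + (-2 + d) = -2 + d + d*m²)
(b*A(-3, M(-4, 3)))*(-6) = -9*(-2 + 4/(-4) + (4/(-4))*(-3)²)*(-6) = -9*(-2 + 4*(-¼) + (4*(-¼))*9)*(-6) = -9*(-2 - 1 - 1*9)*(-6) = -9*(-2 - 1 - 9)*(-6) = -9*(-12)*(-6) = 108*(-6) = -648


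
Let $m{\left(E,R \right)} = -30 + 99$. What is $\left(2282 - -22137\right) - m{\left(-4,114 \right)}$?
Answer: $24350$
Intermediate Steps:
$m{\left(E,R \right)} = 69$
$\left(2282 - -22137\right) - m{\left(-4,114 \right)} = \left(2282 - -22137\right) - 69 = \left(2282 + 22137\right) - 69 = 24419 - 69 = 24350$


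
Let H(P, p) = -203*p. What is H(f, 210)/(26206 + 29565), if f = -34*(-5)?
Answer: -42630/55771 ≈ -0.76438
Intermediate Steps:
f = 170
H(f, 210)/(26206 + 29565) = (-203*210)/(26206 + 29565) = -42630/55771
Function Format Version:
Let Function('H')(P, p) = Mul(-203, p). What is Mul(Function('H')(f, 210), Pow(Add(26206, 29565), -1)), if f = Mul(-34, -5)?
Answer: Rational(-42630, 55771) ≈ -0.76438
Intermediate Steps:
f = 170
Mul(Function('H')(f, 210), Pow(Add(26206, 29565), -1)) = Mul(Mul(-203, 210), Pow(Add(26206, 29565), -1)) = Mul(-42630, Pow(55771, -1)) = Mul(-42630, Rational(1, 55771)) = Rational(-42630, 55771)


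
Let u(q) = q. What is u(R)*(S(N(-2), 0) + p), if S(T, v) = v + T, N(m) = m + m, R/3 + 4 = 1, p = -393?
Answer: 3573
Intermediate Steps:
R = -9 (R = -12 + 3*1 = -12 + 3 = -9)
N(m) = 2*m
S(T, v) = T + v
u(R)*(S(N(-2), 0) + p) = -9*((2*(-2) + 0) - 393) = -9*((-4 + 0) - 393) = -9*(-4 - 393) = -9*(-397) = 3573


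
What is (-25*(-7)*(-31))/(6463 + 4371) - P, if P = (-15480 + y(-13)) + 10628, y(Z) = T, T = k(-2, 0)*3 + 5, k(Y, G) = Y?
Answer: 52571977/10834 ≈ 4852.5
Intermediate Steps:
T = -1 (T = -2*3 + 5 = -6 + 5 = -1)
y(Z) = -1
P = -4853 (P = (-15480 - 1) + 10628 = -15481 + 10628 = -4853)
(-25*(-7)*(-31))/(6463 + 4371) - P = (-25*(-7)*(-31))/(6463 + 4371) - 1*(-4853) = (175*(-31))/10834 + 4853 = -5425*1/10834 + 4853 = -5425/10834 + 4853 = 52571977/10834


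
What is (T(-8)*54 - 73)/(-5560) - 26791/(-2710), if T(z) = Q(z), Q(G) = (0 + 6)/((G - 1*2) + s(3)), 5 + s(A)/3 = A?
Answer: 59684267/6027040 ≈ 9.9028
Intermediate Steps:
s(A) = -15 + 3*A
Q(G) = 6/(-8 + G) (Q(G) = (0 + 6)/((G - 1*2) + (-15 + 3*3)) = 6/((G - 2) + (-15 + 9)) = 6/((-2 + G) - 6) = 6/(-8 + G))
T(z) = 6/(-8 + z)
(T(-8)*54 - 73)/(-5560) - 26791/(-2710) = ((6/(-8 - 8))*54 - 73)/(-5560) - 26791/(-2710) = ((6/(-16))*54 - 73)*(-1/5560) - 26791*(-1/2710) = ((6*(-1/16))*54 - 73)*(-1/5560) + 26791/2710 = (-3/8*54 - 73)*(-1/5560) + 26791/2710 = (-81/4 - 73)*(-1/5560) + 26791/2710 = -373/4*(-1/5560) + 26791/2710 = 373/22240 + 26791/2710 = 59684267/6027040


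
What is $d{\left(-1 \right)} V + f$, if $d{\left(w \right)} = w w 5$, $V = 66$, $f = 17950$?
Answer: $18280$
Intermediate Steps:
$d{\left(w \right)} = 5 w^{2}$ ($d{\left(w \right)} = w^{2} \cdot 5 = 5 w^{2}$)
$d{\left(-1 \right)} V + f = 5 \left(-1\right)^{2} \cdot 66 + 17950 = 5 \cdot 1 \cdot 66 + 17950 = 5 \cdot 66 + 17950 = 330 + 17950 = 18280$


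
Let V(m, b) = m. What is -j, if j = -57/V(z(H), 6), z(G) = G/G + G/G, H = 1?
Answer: 57/2 ≈ 28.500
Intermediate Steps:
z(G) = 2 (z(G) = 1 + 1 = 2)
j = -57/2 ≈ -28.500
-j = -1*(-57/2) = 57/2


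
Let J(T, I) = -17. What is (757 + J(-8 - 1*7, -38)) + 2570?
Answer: 3310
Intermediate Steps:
(757 + J(-8 - 1*7, -38)) + 2570 = (757 - 17) + 2570 = 740 + 2570 = 3310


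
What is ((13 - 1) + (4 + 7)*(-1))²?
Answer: 1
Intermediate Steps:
((13 - 1) + (4 + 7)*(-1))² = (12 + 11*(-1))² = (12 - 11)² = 1² = 1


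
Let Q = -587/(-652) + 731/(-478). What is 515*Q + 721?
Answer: 61875293/155828 ≈ 397.07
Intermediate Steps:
Q = -98013/155828 (Q = -587*(-1/652) + 731*(-1/478) = 587/652 - 731/478 = -98013/155828 ≈ -0.62898)
515*Q + 721 = 515*(-98013/155828) + 721 = -50476695/155828 + 721 = 61875293/155828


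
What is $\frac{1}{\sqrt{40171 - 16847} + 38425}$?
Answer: $\frac{38425}{1476457301} - \frac{14 \sqrt{119}}{1476457301} \approx 2.5922 \cdot 10^{-5}$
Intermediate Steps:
$\frac{1}{\sqrt{40171 - 16847} + 38425} = \frac{1}{\sqrt{23324} + 38425} = \frac{1}{14 \sqrt{119} + 38425} = \frac{1}{38425 + 14 \sqrt{119}}$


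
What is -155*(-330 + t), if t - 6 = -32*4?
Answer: 70060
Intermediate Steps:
t = -122 (t = 6 - 32*4 = 6 - 128 = -122)
-155*(-330 + t) = -155*(-330 - 122) = -155*(-452) = 70060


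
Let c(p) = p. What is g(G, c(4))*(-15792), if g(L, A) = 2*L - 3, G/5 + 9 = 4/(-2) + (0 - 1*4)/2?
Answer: 2100336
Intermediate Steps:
G = -65 (G = -45 + 5*(4/(-2) + (0 - 1*4)/2) = -45 + 5*(4*(-½) + (0 - 4)*(½)) = -45 + 5*(-2 - 4*½) = -45 + 5*(-2 - 2) = -45 + 5*(-4) = -45 - 20 = -65)
g(L, A) = -3 + 2*L
g(G, c(4))*(-15792) = (-3 + 2*(-65))*(-15792) = (-3 - 130)*(-15792) = -133*(-15792) = 2100336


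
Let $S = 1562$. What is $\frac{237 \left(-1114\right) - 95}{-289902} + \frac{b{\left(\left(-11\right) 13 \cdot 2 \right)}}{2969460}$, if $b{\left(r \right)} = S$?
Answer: $\frac{32696908996}{35868849705} \approx 0.91157$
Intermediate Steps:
$b{\left(r \right)} = 1562$
$\frac{237 \left(-1114\right) - 95}{-289902} + \frac{b{\left(\left(-11\right) 13 \cdot 2 \right)}}{2969460} = \frac{237 \left(-1114\right) - 95}{-289902} + \frac{1562}{2969460} = \left(-264018 - 95\right) \left(- \frac{1}{289902}\right) + 1562 \cdot \frac{1}{2969460} = \left(-264113\right) \left(- \frac{1}{289902}\right) + \frac{781}{1484730} = \frac{264113}{289902} + \frac{781}{1484730} = \frac{32696908996}{35868849705}$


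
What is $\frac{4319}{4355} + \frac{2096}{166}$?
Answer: $\frac{4922517}{361465} \approx 13.618$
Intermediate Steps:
$\frac{4319}{4355} + \frac{2096}{166} = 4319 \cdot \frac{1}{4355} + 2096 \cdot \frac{1}{166} = \frac{4319}{4355} + \frac{1048}{83} = \frac{4922517}{361465}$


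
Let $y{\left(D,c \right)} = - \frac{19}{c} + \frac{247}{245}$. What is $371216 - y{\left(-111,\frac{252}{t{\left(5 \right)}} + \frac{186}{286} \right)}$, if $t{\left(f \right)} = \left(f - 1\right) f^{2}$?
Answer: $\frac{1030817567407}{2776830} \approx 3.7122 \cdot 10^{5}$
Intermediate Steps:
$t{\left(f \right)} = f^{2} \left(-1 + f\right)$ ($t{\left(f \right)} = \left(f - 1\right) f^{2} = \left(-1 + f\right) f^{2} = f^{2} \left(-1 + f\right)$)
$y{\left(D,c \right)} = \frac{247}{245} - \frac{19}{c}$ ($y{\left(D,c \right)} = - \frac{19}{c} + 247 \cdot \frac{1}{245} = - \frac{19}{c} + \frac{247}{245} = \frac{247}{245} - \frac{19}{c}$)
$371216 - y{\left(-111,\frac{252}{t{\left(5 \right)}} + \frac{186}{286} \right)} = 371216 - \left(\frac{247}{245} - \frac{19}{\frac{252}{5^{2} \left(-1 + 5\right)} + \frac{186}{286}}\right) = 371216 - \left(\frac{247}{245} - \frac{19}{\frac{252}{25 \cdot 4} + 186 \cdot \frac{1}{286}}\right) = 371216 - \left(\frac{247}{245} - \frac{19}{\frac{252}{100} + \frac{93}{143}}\right) = 371216 - \left(\frac{247}{245} - \frac{19}{252 \cdot \frac{1}{100} + \frac{93}{143}}\right) = 371216 - \left(\frac{247}{245} - \frac{19}{\frac{63}{25} + \frac{93}{143}}\right) = 371216 - \left(\frac{247}{245} - \frac{19}{\frac{11334}{3575}}\right) = 371216 - \left(\frac{247}{245} - \frac{67925}{11334}\right) = 371216 - - \frac{13842127}{2776830} = 371216 + \frac{13842127}{2776830} = \frac{1030817567407}{2776830}$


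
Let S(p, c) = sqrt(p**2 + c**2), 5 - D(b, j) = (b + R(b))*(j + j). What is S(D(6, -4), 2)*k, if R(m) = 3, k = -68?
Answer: -68*sqrt(5933) ≈ -5237.8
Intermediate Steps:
D(b, j) = 5 - 2*j*(3 + b) (D(b, j) = 5 - (b + 3)*(j + j) = 5 - (3 + b)*2*j = 5 - 2*j*(3 + b))
S(p, c) = sqrt(c**2 + p**2)
S(D(6, -4), 2)*k = sqrt(2**2 + (5 - 6*(-4) - 2*6*(-4))**2)*(-68) = sqrt(4 + (5 + 24 + 48)**2)*(-68) = sqrt(4 + 77**2)*(-68) = sqrt(4 + 5929)*(-68) = sqrt(5933)*(-68) = -68*sqrt(5933)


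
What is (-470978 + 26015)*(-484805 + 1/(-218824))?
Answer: 47204776129980123/218824 ≈ 2.1572e+11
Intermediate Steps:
(-470978 + 26015)*(-484805 + 1/(-218824)) = -444963*(-484805 - 1/218824) = -444963*(-106086969321/218824) = 47204776129980123/218824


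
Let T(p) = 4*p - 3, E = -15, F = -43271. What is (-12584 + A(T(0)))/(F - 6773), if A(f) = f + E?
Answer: 6301/25022 ≈ 0.25182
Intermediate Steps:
T(p) = -3 + 4*p
A(f) = -15 + f (A(f) = f - 15 = -15 + f)
(-12584 + A(T(0)))/(F - 6773) = (-12584 + (-15 + (-3 + 4*0)))/(-43271 - 6773) = (-12584 + (-15 + (-3 + 0)))/(-50044) = (-12584 + (-15 - 3))*(-1/50044) = (-12584 - 18)*(-1/50044) = -12602*(-1/50044) = 6301/25022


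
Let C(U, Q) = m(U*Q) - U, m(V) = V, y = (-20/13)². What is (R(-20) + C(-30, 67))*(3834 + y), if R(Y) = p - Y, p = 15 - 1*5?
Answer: -97251900/13 ≈ -7.4809e+6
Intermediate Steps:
y = 400/169 (y = (-20*1/13)² = (-20/13)² = 400/169 ≈ 2.3669)
p = 10 (p = 15 - 5 = 10)
C(U, Q) = -U + Q*U (C(U, Q) = U*Q - U = Q*U - U = -U + Q*U)
R(Y) = 10 - Y
(R(-20) + C(-30, 67))*(3834 + y) = ((10 - 1*(-20)) - 30*(-1 + 67))*(3834 + 400/169) = ((10 + 20) - 30*66)*(648346/169) = (30 - 1980)*(648346/169) = -1950*648346/169 = -97251900/13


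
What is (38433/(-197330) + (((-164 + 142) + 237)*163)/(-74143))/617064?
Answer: -9764967769/9028040124074160 ≈ -1.0816e-6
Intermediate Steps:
(38433/(-197330) + (((-164 + 142) + 237)*163)/(-74143))/617064 = (38433*(-1/197330) + ((-22 + 237)*163)*(-1/74143))*(1/617064) = (-38433/197330 + (215*163)*(-1/74143))*(1/617064) = (-38433/197330 + 35045*(-1/74143))*(1/617064) = (-38433/197330 - 35045/74143)*(1/617064) = -9764967769/14630638190*1/617064 = -9764967769/9028040124074160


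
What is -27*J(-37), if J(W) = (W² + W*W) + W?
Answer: -72927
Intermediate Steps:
J(W) = W + 2*W² (J(W) = (W² + W²) + W = 2*W² + W = W + 2*W²)
-27*J(-37) = -(-999)*(1 + 2*(-37)) = -(-999)*(1 - 74) = -(-999)*(-73) = -27*2701 = -72927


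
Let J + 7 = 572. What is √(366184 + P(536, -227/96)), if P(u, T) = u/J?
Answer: 4*√7305961890/565 ≈ 605.13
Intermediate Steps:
J = 565 (J = -7 + 572 = 565)
P(u, T) = u/565
√(366184 + P(536, -227/96)) = √(366184 + (1/565)*536) = √(366184 + 536/565) = √(206894496/565) = 4*√7305961890/565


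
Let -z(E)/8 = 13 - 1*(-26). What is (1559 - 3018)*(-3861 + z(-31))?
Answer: 6088407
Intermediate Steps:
z(E) = -312 (z(E) = -8*(13 - 1*(-26)) = -8*(13 + 26) = -8*39 = -312)
(1559 - 3018)*(-3861 + z(-31)) = (1559 - 3018)*(-3861 - 312) = -1459*(-4173) = 6088407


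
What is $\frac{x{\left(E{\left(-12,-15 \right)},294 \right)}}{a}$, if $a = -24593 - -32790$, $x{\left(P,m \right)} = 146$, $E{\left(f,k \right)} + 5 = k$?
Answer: $\frac{146}{8197} \approx 0.017811$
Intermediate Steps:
$E{\left(f,k \right)} = -5 + k$
$a = 8197$ ($a = -24593 + 32790 = 8197$)
$\frac{x{\left(E{\left(-12,-15 \right)},294 \right)}}{a} = \frac{146}{8197}$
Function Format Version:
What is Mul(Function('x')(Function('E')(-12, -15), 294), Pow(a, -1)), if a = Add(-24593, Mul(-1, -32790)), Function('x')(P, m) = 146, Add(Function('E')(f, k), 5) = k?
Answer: Rational(146, 8197) ≈ 0.017811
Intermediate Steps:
Function('E')(f, k) = Add(-5, k)
a = 8197 (a = Add(-24593, 32790) = 8197)
Mul(Function('x')(Function('E')(-12, -15), 294), Pow(a, -1)) = Mul(146, Pow(8197, -1)) = Mul(146, Rational(1, 8197)) = Rational(146, 8197)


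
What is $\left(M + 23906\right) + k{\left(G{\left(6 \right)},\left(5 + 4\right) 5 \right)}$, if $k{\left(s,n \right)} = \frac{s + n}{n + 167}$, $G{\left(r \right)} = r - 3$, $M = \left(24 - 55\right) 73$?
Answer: $\frac{1147091}{53} \approx 21643.0$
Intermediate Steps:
$M = -2263$ ($M = \left(-31\right) 73 = -2263$)
$G{\left(r \right)} = -3 + r$ ($G{\left(r \right)} = r - 3 = -3 + r$)
$k{\left(s,n \right)} = \frac{n + s}{167 + n}$
$\left(M + 23906\right) + k{\left(G{\left(6 \right)},\left(5 + 4\right) 5 \right)} = \left(-2263 + 23906\right) + \frac{\left(5 + 4\right) 5 + \left(-3 + 6\right)}{167 + \left(5 + 4\right) 5} = 21643 + \frac{9 \cdot 5 + 3}{167 + 9 \cdot 5} = 21643 + \frac{45 + 3}{167 + 45} = 21643 + \frac{1}{212} \cdot 48 = 21643 + \frac{12}{53} = \frac{1147091}{53}$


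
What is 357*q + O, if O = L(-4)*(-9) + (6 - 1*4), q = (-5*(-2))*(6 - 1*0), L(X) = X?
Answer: 21458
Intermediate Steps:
q = 60 (q = 10*(6 + 0) = 10*6 = 60)
O = 38 (O = -4*(-9) + (6 - 1*4) = 36 + (6 - 4) = 36 + 2 = 38)
357*q + O = 357*60 + 38 = 21420 + 38 = 21458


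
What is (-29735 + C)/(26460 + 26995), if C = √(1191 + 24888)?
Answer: -5947/10691 + √26079/53455 ≈ -0.55324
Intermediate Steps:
C = √26079 ≈ 161.49
(-29735 + C)/(26460 + 26995) = (-29735 + √26079)/(26460 + 26995) = (-29735 + √26079)/53455 = (-29735 + √26079)*(1/53455) = -5947/10691 + √26079/53455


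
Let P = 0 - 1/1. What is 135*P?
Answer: -135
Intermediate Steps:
P = -1 (P = 0 - 1*1 = 0 - 1 = -1)
135*P = 135*(-1) = -135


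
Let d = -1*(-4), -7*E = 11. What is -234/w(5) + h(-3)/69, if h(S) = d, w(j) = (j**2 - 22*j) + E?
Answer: 19241/6969 ≈ 2.7609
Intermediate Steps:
E = -11/7 (E = -1/7*11 = -11/7 ≈ -1.5714)
w(j) = -11/7 + j**2 - 22*j (w(j) = (j**2 - 22*j) - 11/7 = -11/7 + j**2 - 22*j)
d = 4
h(S) = 4
-234/w(5) + h(-3)/69 = -234/(-11/7 + 5**2 - 22*5) + 4/69 = -234/(-11/7 + 25 - 110) + 4*(1/69) = -234/(-606/7) + 4/69 = -234*(-7/606) + 4/69 = 273/101 + 4/69 = 19241/6969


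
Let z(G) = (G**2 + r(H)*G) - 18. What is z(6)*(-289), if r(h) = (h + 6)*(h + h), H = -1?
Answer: 12138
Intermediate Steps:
r(h) = 2*h*(6 + h) (r(h) = (6 + h)*(2*h) = 2*h*(6 + h))
z(G) = -18 + G**2 - 10*G (z(G) = (G**2 + (2*(-1)*(6 - 1))*G) - 18 = (G**2 + (2*(-1)*5)*G) - 18 = (G**2 - 10*G) - 18 = -18 + G**2 - 10*G)
z(6)*(-289) = (-18 + 6**2 - 10*6)*(-289) = (-18 + 36 - 60)*(-289) = -42*(-289) = 12138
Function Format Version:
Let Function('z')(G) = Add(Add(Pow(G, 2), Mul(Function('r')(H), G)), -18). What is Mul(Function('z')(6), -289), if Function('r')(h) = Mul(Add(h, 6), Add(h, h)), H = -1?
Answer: 12138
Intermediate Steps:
Function('r')(h) = Mul(2, h, Add(6, h)) (Function('r')(h) = Mul(Add(6, h), Mul(2, h)) = Mul(2, h, Add(6, h)))
Function('z')(G) = Add(-18, Pow(G, 2), Mul(-10, G)) (Function('z')(G) = Add(Add(Pow(G, 2), Mul(Mul(2, -1, Add(6, -1)), G)), -18) = Add(Add(Pow(G, 2), Mul(Mul(2, -1, 5), G)), -18) = Add(Add(Pow(G, 2), Mul(-10, G)), -18) = Add(-18, Pow(G, 2), Mul(-10, G)))
Mul(Function('z')(6), -289) = Mul(Add(-18, Pow(6, 2), Mul(-10, 6)), -289) = Mul(Add(-18, 36, -60), -289) = Mul(-42, -289) = 12138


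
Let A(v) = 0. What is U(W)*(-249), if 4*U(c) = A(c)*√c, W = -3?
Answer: 0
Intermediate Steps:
U(c) = 0 (U(c) = (0*√c)/4 = (¼)*0 = 0)
U(W)*(-249) = 0*(-249) = 0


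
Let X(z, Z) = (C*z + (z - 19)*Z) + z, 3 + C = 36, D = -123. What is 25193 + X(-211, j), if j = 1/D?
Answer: 2216567/123 ≈ 18021.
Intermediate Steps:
C = 33 (C = -3 + 36 = 33)
j = -1/123 (j = 1/(-123) = -1/123 ≈ -0.0081301)
X(z, Z) = 34*z + Z*(-19 + z) (X(z, Z) = (33*z + (z - 19)*Z) + z = (33*z + (-19 + z)*Z) + z = (33*z + Z*(-19 + z)) + z = 34*z + Z*(-19 + z))
25193 + X(-211, j) = 25193 + (-19*(-1/123) + 34*(-211) - 1/123*(-211)) = 25193 + (19/123 - 7174 + 211/123) = 25193 - 882172/123 = 2216567/123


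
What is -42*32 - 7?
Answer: -1351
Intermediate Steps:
-42*32 - 7 = -1344 - 7 = -1351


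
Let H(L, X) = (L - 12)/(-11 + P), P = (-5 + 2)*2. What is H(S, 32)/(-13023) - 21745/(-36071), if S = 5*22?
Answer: 4817682253/7985794761 ≈ 0.60328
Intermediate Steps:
P = -6 (P = -3*2 = -6)
S = 110
H(L, X) = 12/17 - L/17 (H(L, X) = (L - 12)/(-11 - 6) = (-12 + L)/(-17) = (-12 + L)*(-1/17) = 12/17 - L/17)
H(S, 32)/(-13023) - 21745/(-36071) = (12/17 - 1/17*110)/(-13023) - 21745/(-36071) = (12/17 - 110/17)*(-1/13023) - 21745*(-1/36071) = -98/17*(-1/13023) + 21745/36071 = 98/221391 + 21745/36071 = 4817682253/7985794761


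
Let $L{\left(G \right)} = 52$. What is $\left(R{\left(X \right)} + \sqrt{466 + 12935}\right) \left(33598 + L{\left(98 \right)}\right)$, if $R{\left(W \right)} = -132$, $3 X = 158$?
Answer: $-4441800 + 100950 \sqrt{1489} \approx -5.4639 \cdot 10^{5}$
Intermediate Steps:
$X = \frac{158}{3}$ ($X = \frac{1}{3} \cdot 158 = \frac{158}{3} \approx 52.667$)
$\left(R{\left(X \right)} + \sqrt{466 + 12935}\right) \left(33598 + L{\left(98 \right)}\right) = \left(-132 + \sqrt{466 + 12935}\right) \left(33598 + 52\right) = \left(-132 + \sqrt{13401}\right) 33650 = \left(-132 + 3 \sqrt{1489}\right) 33650 = -4441800 + 100950 \sqrt{1489}$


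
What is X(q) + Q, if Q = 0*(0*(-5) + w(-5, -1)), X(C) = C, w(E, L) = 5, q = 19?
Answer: 19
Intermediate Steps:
Q = 0 (Q = 0*(0*(-5) + 5) = 0*(0 + 5) = 0*5 = 0)
X(q) + Q = 19 + 0 = 19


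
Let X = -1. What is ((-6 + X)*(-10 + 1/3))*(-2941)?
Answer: -597023/3 ≈ -1.9901e+5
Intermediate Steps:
((-6 + X)*(-10 + 1/3))*(-2941) = ((-6 - 1)*(-10 + 1/3))*(-2941) = -7*(-10 + 1/3)*(-2941) = -7*(-29/3)*(-2941) = (203/3)*(-2941) = -597023/3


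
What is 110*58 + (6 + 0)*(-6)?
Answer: 6344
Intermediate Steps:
110*58 + (6 + 0)*(-6) = 6380 + 6*(-6) = 6380 - 36 = 6344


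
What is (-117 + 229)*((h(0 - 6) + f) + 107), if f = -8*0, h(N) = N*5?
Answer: 8624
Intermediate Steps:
h(N) = 5*N
f = 0
(-117 + 229)*((h(0 - 6) + f) + 107) = (-117 + 229)*((5*(0 - 6) + 0) + 107) = 112*((5*(-6) + 0) + 107) = 112*((-30 + 0) + 107) = 112*(-30 + 107) = 112*77 = 8624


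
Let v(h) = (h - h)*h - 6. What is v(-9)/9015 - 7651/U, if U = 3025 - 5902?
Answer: 3283643/1235055 ≈ 2.6587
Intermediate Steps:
U = -2877
v(h) = -6 (v(h) = 0*h - 6 = 0 - 6 = -6)
v(-9)/9015 - 7651/U = -6/9015 - 7651/(-2877) = -6*1/9015 - 7651*(-1/2877) = -2/3005 + 1093/411 = 3283643/1235055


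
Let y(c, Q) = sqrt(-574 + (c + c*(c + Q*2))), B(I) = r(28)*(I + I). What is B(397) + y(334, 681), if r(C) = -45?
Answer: -35730 + 4*sqrt(35389) ≈ -34978.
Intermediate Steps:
B(I) = -90*I (B(I) = -45*(I + I) = -90*I)
y(c, Q) = sqrt(-574 + c + c*(c + 2*Q)) (y(c, Q) = sqrt(-574 + (c + c*(c + 2*Q))) = sqrt(-574 + c + c*(c + 2*Q)))
B(397) + y(334, 681) = -90*397 + sqrt(-574 + 334 + 334**2 + 2*681*334) = -35730 + sqrt(-574 + 334 + 111556 + 454908) = -35730 + sqrt(566224) = -35730 + 4*sqrt(35389)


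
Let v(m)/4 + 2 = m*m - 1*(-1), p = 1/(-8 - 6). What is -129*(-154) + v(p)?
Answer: 973239/49 ≈ 19862.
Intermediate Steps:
p = -1/14 (p = 1/(-14) = -1/14 ≈ -0.071429)
v(m) = -4 + 4*m² (v(m) = -8 + 4*(m*m - 1*(-1)) = -8 + 4*(m² + 1) = -8 + 4*(1 + m²) = -8 + (4 + 4*m²) = -4 + 4*m²)
-129*(-154) + v(p) = -129*(-154) + (-4 + 4*(-1/14)²) = 19866 + (-4 + 4*(1/196)) = 19866 + (-4 + 1/49) = 19866 - 195/49 = 973239/49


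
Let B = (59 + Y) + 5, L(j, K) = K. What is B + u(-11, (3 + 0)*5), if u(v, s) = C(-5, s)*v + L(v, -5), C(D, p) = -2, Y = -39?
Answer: 42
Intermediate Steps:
u(v, s) = -5 - 2*v (u(v, s) = -2*v - 5 = -5 - 2*v)
B = 25 (B = (59 - 39) + 5 = 20 + 5 = 25)
B + u(-11, (3 + 0)*5) = 25 + (-5 - 2*(-11)) = 25 + (-5 + 22) = 25 + 17 = 42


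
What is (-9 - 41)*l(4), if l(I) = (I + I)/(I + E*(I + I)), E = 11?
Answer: -100/23 ≈ -4.3478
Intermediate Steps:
l(I) = 2/23 (l(I) = (I + I)/(I + 11*(I + I)) = (2*I)/(I + 11*(2*I)) = (2*I)/(I + 22*I) = (2*I)/((23*I)) = (2*I)*(1/(23*I)) = 2/23)
(-9 - 41)*l(4) = (-9 - 41)*(2/23) = -50*2/23 = -100/23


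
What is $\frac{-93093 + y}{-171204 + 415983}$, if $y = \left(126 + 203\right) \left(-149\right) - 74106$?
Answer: $- \frac{216220}{244779} \approx -0.88333$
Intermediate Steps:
$y = -123127$ ($y = 329 \left(-149\right) - 74106 = -49021 - 74106 = -123127$)
$\frac{-93093 + y}{-171204 + 415983} = \frac{-93093 - 123127}{-171204 + 415983} = - \frac{216220}{244779}$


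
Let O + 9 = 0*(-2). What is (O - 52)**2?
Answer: 3721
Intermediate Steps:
O = -9 (O = -9 + 0*(-2) = -9 + 0 = -9)
(O - 52)**2 = (-9 - 52)**2 = (-61)**2 = 3721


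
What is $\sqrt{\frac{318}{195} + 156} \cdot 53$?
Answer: $\frac{53 \sqrt{665990}}{65} \approx 665.42$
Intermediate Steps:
$\sqrt{\frac{318}{195} + 156} \cdot 53 = \sqrt{318 \cdot \frac{1}{195} + 156} \cdot 53 = \sqrt{\frac{106}{65} + 156} \cdot 53 = \sqrt{\frac{10246}{65}} \cdot 53 = \frac{\sqrt{665990}}{65} \cdot 53 = \frac{53 \sqrt{665990}}{65}$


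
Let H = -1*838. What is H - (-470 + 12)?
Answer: -380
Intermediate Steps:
H = -838
H - (-470 + 12) = -838 - (-470 + 12) = -838 - 1*(-458) = -838 + 458 = -380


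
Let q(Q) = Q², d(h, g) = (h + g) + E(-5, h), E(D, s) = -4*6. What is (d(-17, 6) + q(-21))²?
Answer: 164836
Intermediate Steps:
E(D, s) = -24
d(h, g) = -24 + g + h (d(h, g) = (h + g) - 24 = (g + h) - 24 = -24 + g + h)
(d(-17, 6) + q(-21))² = ((-24 + 6 - 17) + (-21)²)² = (-35 + 441)² = 406² = 164836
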